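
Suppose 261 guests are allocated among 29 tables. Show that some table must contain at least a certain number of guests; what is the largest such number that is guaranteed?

9

Pigeonhole: the 29 tables are the holes and the 261 guests are the pigeons.
If every table held at most 8 guests, the total would be at most 29 × 8 = 232, which is less than 261.
So some table holds at least ⌈261/29⌉ = 9 guests.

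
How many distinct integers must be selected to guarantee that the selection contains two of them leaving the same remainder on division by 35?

The 35 residue classes mod 35 are the pigeonholes.
With 35 integers one could put 1 in each residue class and have no class reach 2.
The 36th integer pushes some class to 2, so 35·1 + 1 = 36.

36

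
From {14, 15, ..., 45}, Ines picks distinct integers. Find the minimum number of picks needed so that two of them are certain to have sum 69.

Group the elements by complementary pair {x, 69−x}: {24,45}, {25,44}, {26,43}, …, giving 11 two-element pairs and 10 integers whose partner 69−x falls outside [14,45].
Treating each of those 21 groups as a pigeonhole, one can pick one integer per group — 21 integers — with no two summing to 69.
The 22nd integer lands in an occupied pair, forcing a sum of 69.

22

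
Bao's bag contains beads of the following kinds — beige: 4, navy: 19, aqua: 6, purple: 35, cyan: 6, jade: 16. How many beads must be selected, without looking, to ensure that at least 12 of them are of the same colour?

50

Put each drawn bead into a box by colour. The largest draw with every box below 12 takes min(count, 11) from each colour; colours with fewer than 11 contribute all they have.
Σ min(cᵢ, 11) = 4 + 11 + 6 + 11 + 6 + 11 = 49.
Draw number 49 + 1 = 50 must push one box to 12.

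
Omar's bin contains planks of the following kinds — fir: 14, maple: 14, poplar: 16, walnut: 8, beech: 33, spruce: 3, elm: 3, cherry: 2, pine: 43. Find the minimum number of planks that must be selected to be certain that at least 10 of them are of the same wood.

Put each drawn plank into a box by wood. The largest draw with every box below 10 takes min(count, 9) from each wood; woods with fewer than 9 contribute all they have.
Σ min(cᵢ, 9) = 9 + 9 + 9 + 8 + 9 + 3 + 3 + 2 + 9 = 61.
Draw number 61 + 1 = 62 must push one box to 10.

62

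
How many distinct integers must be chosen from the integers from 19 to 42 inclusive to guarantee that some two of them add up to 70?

18

A set avoiding the sum 70 can contain at most one of each pair {x, 70−x}, plus the 10 elements whose complement lies outside the range or equal to its own complement.
The integers 19, …, 35 (17 of them) are such a set: any two sum to at least 19+20 = 39 and at most 34+35 = 69 < 70.
Any 18th integer completes one of the 7 pairs, so 18 choices force a sum of 70.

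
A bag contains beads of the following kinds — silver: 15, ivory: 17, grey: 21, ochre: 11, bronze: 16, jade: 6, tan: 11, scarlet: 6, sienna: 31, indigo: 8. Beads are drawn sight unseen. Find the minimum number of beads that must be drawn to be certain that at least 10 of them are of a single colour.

84

An adversary could hand out at most 9 beads per colour (jade, scarlet, indigo run out sooner): 9 + 9 + 9 + 9 + 9 + 6 + 9 + 6 + 9 + 8 = 83 beads and still no colour has 10.
One more bead lands in a colour already at 9, so 84 draws are enough and 83 are not.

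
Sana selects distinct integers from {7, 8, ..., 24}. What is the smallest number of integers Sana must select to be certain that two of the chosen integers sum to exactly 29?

11

A set avoiding the sum 29 can contain at most one of each pair {x, 29−x}, plus the 2 elements whose complement lies outside the range.
The integers 15, …, 24 (10 of them) are such a set: any two sum to at least 15+16 = 31 > 29.
By the pigeonhole principle, any 11th integer completes one of the 8 pairs, so 11 choices force a sum of 29.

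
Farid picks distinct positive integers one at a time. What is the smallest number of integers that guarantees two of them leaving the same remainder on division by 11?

12

The 11 residue classes mod 11 are the pigeonholes.
With 11 integers one could put 1 in each residue class and have no class reach 2.
The 12th integer pushes some class to 2, so 11·1 + 1 = 12.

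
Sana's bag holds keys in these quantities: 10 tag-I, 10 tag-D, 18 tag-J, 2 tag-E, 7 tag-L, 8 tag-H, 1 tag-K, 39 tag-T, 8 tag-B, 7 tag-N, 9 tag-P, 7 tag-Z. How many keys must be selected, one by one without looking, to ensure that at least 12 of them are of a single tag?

92

The 12 tags are the holes; the keys drawn are the pigeons.
To avoid 12 of any one tag, the worst case takes at most 11 of each tag, or every key of a tag that has fewer than 11.
That gives 10 + 10 + 11 + 2 + 7 + 8 + 1 + 11 + 8 + 7 + 9 + 7 = 91 keys with no tag reaching 12.
The next key forces some tag to 12, so 91 + 1 = 92.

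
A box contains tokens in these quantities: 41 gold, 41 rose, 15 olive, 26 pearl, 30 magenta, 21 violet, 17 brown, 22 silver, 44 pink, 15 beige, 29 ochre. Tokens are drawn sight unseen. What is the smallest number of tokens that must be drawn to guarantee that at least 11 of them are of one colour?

111

Pigeonhole: the 11 colours are the holes; the tokens drawn are the pigeons.
To avoid 11 of any one colour, the worst case takes at most 10 of each colour.
That gives 10 + 10 + 10 + 10 + 10 + 10 + 10 + 10 + 10 + 10 + 10 = 110 tokens with no colour reaching 11.
The next token forces some colour to 11, so 110 + 1 = 111.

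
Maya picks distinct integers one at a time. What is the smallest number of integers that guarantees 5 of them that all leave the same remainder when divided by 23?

The 23 residue classes mod 23 are the pigeonholes.
With 92 integers one could put 4 in each residue class and have no class reach 5.
The 93rd integer pushes some class to 5, so 23·4 + 1 = 93.

93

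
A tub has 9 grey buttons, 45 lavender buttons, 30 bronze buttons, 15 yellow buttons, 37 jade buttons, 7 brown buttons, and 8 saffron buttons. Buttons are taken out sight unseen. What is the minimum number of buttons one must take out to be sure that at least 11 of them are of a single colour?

An adversary could hand out at most 10 buttons per colour (grey, brown, saffron run out sooner): 9 + 10 + 10 + 10 + 10 + 7 + 8 = 64 buttons and still no colour has 11.
By the pigeonhole principle, one more button lands in a colour already at 10, so 65 draws are enough and 64 are not.

65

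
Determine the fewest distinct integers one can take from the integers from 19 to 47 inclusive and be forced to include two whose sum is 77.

Group the elements by complementary pair {x, 77−x}: {30,47}, {31,46}, {32,45}, …, giving 9 two-element pairs and 11 integers whose partner 77−x falls outside [19,47].
Treating each of those 20 groups as a pigeonhole, one can pick one integer per group — 20 integers — with no two summing to 77.
The 21st integer lands in an occupied pair, forcing a sum of 77.

21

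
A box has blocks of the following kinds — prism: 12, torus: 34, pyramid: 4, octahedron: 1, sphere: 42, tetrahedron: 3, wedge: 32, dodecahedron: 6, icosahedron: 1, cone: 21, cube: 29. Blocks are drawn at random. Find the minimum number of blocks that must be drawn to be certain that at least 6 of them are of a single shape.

An adversary could hand out at most 5 blocks per shape (4 shapes run out sooner): 5 + 5 + 4 + 1 + 5 + 3 + 5 + 5 + 1 + 5 + 5 = 44 blocks and still no shape has 6.
One more block lands in a shape already at 5, so 45 draws are enough and 44 are not.

45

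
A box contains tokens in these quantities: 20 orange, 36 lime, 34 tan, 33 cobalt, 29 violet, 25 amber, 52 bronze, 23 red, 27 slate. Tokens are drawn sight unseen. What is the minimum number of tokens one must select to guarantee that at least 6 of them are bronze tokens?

In the worst case for collecting bronze tokens, every non-bronze token comes out first.
There are 20 + 36 + 34 + 33 + 29 + 25 + 23 + 27 = 227 non-bronze tokens altogether.
After those, each further token must be bronze, so 227 + 6 = 233 draws guarantee 6 bronze tokens.

233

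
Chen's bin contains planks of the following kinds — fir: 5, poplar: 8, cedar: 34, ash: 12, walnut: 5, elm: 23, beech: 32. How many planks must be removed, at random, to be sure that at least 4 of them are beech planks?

91

In the worst case for collecting beech planks, every non-beech plank comes out first.
There are 5 + 8 + 34 + 12 + 5 + 23 = 87 non-beech planks altogether.
After those, each further plank must be beech, so 87 + 4 = 91 draws guarantee 4 beech planks.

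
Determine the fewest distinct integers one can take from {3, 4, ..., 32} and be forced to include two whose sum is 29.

A set avoiding the sum 29 can contain at most one of each pair {x, 29−x}, plus the 6 elements whose complement lies outside the range.
The integers 15, …, 32 (18 of them) are such a set: any two sum to at least 15+16 = 31 > 29.
Any 19th integer completes one of the 12 pairs, so 19 choices force a sum of 29.

19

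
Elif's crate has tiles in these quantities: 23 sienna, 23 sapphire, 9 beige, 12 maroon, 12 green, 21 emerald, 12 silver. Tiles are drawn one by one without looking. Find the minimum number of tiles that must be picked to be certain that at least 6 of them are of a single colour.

36

Put each drawn tile into a box by colour. The largest draw with every box below 6 takes min(count, 5) from each colour.
Σ min(cᵢ, 5) = 5 + 5 + 5 + 5 + 5 + 5 + 5 = 35.
Draw number 35 + 1 = 36 must push one box to 6.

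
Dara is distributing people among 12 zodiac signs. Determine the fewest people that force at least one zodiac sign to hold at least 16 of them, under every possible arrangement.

181

With 180 people one could put exactly 15 in each of the 12 zodiac signs, and no zodiac sign would reach 16.
By pigeonhole, one more person must land in a zodiac sign that already has 15, giving it 16.
So 12 × 15 + 1 = 181 people are required.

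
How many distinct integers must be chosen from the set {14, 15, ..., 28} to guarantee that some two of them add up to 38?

Group the elements by complementary pair {x, 38−x}: {14,24}, {15,23}, {16,22}, …, giving 5 two-element pairs; the single value 19 (it cannot pair with itself since the integers are distinct); and 4 integers whose partner 38−x falls outside [14,28].
By pigeonhole, treating each of those 10 groups as a pigeonhole, one can pick one integer per group — 10 integers — with no two summing to 38.
The 11th integer lands in an occupied pair, forcing a sum of 38.

11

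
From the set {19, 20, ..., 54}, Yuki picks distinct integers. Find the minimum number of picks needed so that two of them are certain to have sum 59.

26

A set avoiding the sum 59 can contain at most one of each pair {x, 59−x}, plus the 14 elements whose complement lies outside the range.
The integers 30, …, 54 (25 of them) are such a set: any two sum to at least 30+31 = 61 > 59.
Pigeonhole: any 26th integer completes one of the 11 pairs, so 26 choices force a sum of 59.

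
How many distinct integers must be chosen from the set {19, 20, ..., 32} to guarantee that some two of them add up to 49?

9

A set avoiding the sum 49 can contain at most one of each pair {x, 49−x}, plus the 2 elements whose complement lies outside the range.
The integers 25, …, 32 (8 of them) are such a set: any two sum to at least 25+26 = 51 > 49.
By the pigeonhole principle, any 9th integer completes one of the 6 pairs, so 9 choices force a sum of 49.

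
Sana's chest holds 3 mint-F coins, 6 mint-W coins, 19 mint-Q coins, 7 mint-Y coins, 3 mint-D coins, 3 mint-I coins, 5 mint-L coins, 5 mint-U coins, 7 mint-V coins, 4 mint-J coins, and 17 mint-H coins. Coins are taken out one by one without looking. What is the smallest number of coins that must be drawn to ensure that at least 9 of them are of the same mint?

An adversary could hand out at most 8 coins per mint (9 mints run out sooner): 3 + 6 + 8 + 7 + 3 + 3 + 5 + 5 + 7 + 4 + 8 = 59 coins and still no mint has 9.
By pigeonhole, one more coin lands in a mint already at 8, so 60 draws are enough and 59 are not.

60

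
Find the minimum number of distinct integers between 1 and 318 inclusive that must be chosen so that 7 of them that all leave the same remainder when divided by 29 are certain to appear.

175

The 29 residue classes mod 29 are the pigeonholes.
With 174 integers one could put 6 in each residue class and have no class reach 7.
The 175th integer pushes some class to 7, so 29·6 + 1 = 175.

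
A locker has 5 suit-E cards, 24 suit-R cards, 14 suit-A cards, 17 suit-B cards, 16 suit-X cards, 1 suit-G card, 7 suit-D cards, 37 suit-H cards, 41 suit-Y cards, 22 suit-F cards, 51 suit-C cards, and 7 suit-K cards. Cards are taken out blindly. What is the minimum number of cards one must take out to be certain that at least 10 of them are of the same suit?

An adversary could hand out at most 9 cards per suit (4 suits run out sooner): 5 + 9 + 9 + 9 + 9 + 1 + 7 + 9 + 9 + 9 + 9 + 7 = 92 cards and still no suit has 10.
By pigeonhole, one more card lands in a suit already at 9, so 93 draws are enough and 92 are not.

93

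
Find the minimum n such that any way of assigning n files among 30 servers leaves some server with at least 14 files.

391

With 390 files one could put exactly 13 in each of the 30 servers, and no server would reach 14.
Pigeonhole: one more file must land in a server that already has 13, giving it 14.
So 30 × 13 + 1 = 391 files are required.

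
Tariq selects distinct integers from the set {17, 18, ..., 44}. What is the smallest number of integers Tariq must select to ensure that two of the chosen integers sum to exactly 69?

A set avoiding the sum 69 can contain at most one of each pair {x, 69−x}, plus the 8 elements whose complement lies outside the range.
The integers 17, …, 34 (18 of them) are such a set: any two sum to at least 17+18 = 35 and at most 33+34 = 67 < 69.
Any 19th integer completes one of the 10 pairs, so 19 choices force a sum of 69.

19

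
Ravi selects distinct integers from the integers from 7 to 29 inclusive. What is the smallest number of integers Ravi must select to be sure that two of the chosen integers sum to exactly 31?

15

A set avoiding the sum 31 can contain at most one of each pair {x, 31−x}, plus the 5 elements whose complement lies outside the range.
The integers 16, …, 29 (14 of them) are such a set: any two sum to at least 16+17 = 33 > 31.
Pigeonhole: any 15th integer completes one of the 9 pairs, so 15 choices force a sum of 31.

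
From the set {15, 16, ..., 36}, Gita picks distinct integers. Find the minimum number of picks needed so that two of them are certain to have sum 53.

Two chosen integers sum to 53 exactly when both halves of some pair {x, 53−x} with 17 ≤ x ≤ 53−x ≤ 36 are chosen — 10 such pairs.
The remaining 2 elements (those with no distinct partner in range) can never complete a 53-sum, so the worst case takes all of them and one from each pair: 2 + 10 = 12.
By the pigeonhole principle, the 13th integer has to be the second member of some pair, so 12 + 1 = 13.

13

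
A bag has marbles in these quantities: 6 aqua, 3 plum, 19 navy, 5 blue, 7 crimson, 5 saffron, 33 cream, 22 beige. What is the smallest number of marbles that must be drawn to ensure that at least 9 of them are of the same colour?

51

Pigeonhole: put each drawn marble into a box by colour. The largest draw with every box below 9 takes min(count, 8) from each colour; colours with fewer than 8 contribute all they have.
Σ min(cᵢ, 8) = 6 + 3 + 8 + 5 + 7 + 5 + 8 + 8 = 50.
Draw number 50 + 1 = 51 must push one box to 9.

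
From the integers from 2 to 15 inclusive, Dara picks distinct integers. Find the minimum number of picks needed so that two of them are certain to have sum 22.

Group the elements by complementary pair {x, 22−x}: {7,15}, {8,14}, {9,13}, …, giving 4 two-element pairs, the single value 11 (it cannot pair with itself since the integers are distinct), and 5 integers whose partner 22−x falls outside [2,15].
Pigeonhole: treating each of those 10 groups as a pigeonhole, one can pick one integer per group — 10 integers — with no two summing to 22.
The 11th integer lands in an occupied pair, forcing a sum of 22.

11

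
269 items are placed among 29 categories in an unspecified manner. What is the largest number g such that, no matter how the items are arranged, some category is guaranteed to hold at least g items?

By pigeonhole, the 29 categories are the holes and the 269 items are the pigeons.
If every category held at most 9 items, the total would be at most 29 × 9 = 261, which is less than 269.
So some category holds at least ⌈269/29⌉ = 10 items.

10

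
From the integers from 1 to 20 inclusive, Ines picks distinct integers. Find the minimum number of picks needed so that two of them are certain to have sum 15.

14

Group the elements by complementary pair {x, 15−x}: {1,14}, {2,13}, {3,12}, …, giving 7 two-element pairs and 6 integers whose partner 15−x falls outside [1,20].
By pigeonhole, treating each of those 13 groups as a pigeonhole, one can pick one integer per group — 13 integers — with no two summing to 15.
The 14th integer lands in an occupied pair, forcing a sum of 15.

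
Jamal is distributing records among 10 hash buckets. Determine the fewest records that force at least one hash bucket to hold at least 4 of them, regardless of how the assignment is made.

With 30 records one could put exactly 3 in each of the 10 hash buckets, and no hash bucket would reach 4.
One more record must land in a hash bucket that already has 3, giving it 4.
So 10 × 3 + 1 = 31 records are required.

31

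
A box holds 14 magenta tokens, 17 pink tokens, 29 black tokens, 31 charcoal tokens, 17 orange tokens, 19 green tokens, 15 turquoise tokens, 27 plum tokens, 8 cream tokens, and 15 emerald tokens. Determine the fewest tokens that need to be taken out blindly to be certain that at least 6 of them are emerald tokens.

183

In the worst case for collecting emerald tokens, every non-emerald token comes out first.
There are 14 + 17 + 29 + 31 + 17 + 19 + 15 + 27 + 8 = 177 non-emerald tokens altogether.
After those, each further token must be emerald, so 177 + 6 = 183 draws guarantee 6 emerald tokens.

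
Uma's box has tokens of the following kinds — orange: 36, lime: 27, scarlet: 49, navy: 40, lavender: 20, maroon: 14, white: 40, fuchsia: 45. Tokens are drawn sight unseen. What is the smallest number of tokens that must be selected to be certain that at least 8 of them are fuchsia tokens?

In the worst case for collecting fuchsia tokens, every non-fuchsia token comes out first.
There are 36 + 27 + 49 + 40 + 20 + 14 + 40 = 226 non-fuchsia tokens altogether.
After those, each further token must be fuchsia, so 226 + 8 = 234 draws guarantee 8 fuchsia tokens.

234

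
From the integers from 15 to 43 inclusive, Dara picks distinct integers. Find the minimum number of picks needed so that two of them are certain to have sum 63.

A set avoiding the sum 63 can contain at most one of each pair {x, 63−x}, plus the 5 elements whose complement lies outside the range.
The integers 15, …, 31 (17 of them) are such a set: any two sum to at least 15+16 = 31 and at most 30+31 = 61 < 63.
Pigeonhole: any 18th integer completes one of the 12 pairs, so 18 choices force a sum of 63.

18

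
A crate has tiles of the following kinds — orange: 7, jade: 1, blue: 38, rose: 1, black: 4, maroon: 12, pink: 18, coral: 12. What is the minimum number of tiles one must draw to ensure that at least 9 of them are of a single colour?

46

Pigeonhole: put each drawn tile into a box by colour. The largest draw with every box below 9 takes min(count, 8) from each colour; colours with fewer than 8 contribute all they have.
Σ min(cᵢ, 8) = 7 + 1 + 8 + 1 + 4 + 8 + 8 + 8 = 45.
Draw number 45 + 1 = 46 must push one box to 9.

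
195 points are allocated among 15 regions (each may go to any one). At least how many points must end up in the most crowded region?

13

By pigeonhole, the 15 regions are the holes and the 195 points are the pigeons.
If every region held at most 12 points, the total would be at most 15 × 12 = 180, which is less than 195.
So some region holds at least ⌈195/15⌉ = 13 points.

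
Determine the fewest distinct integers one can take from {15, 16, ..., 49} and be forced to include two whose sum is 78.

Group the elements by complementary pair {x, 78−x}: {29,49}, {30,48}, {31,47}, …, giving 10 two-element pairs, the single value 39 (it cannot pair with itself since the integers are distinct), and 14 integers whose partner 78−x falls outside [15,49].
Pigeonhole: treating each of those 25 groups as a pigeonhole, one can pick one integer per group — 25 integers — with no two summing to 78.
The 26th integer lands in an occupied pair, forcing a sum of 78.

26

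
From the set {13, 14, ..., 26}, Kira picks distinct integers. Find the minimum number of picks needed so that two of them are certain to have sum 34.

11

Two chosen integers sum to 34 exactly when both halves of some pair {x, 34−x} with 13 ≤ x ≤ 34−x ≤ 21 are chosen — 4 such pairs.
The remaining 6 elements (those with no distinct partner in range) can never complete a 34-sum, so the worst case takes all of them and one from each pair: 6 + 4 = 10.
By the pigeonhole principle, the 11th integer has to be the second member of some pair, so 10 + 1 = 11.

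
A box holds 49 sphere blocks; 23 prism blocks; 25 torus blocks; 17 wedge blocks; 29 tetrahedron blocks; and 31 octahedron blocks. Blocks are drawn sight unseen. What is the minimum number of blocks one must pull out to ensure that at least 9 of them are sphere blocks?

In the worst case for collecting sphere blocks, every non-sphere block comes out first.
There are 23 + 25 + 17 + 29 + 31 = 125 non-sphere blocks altogether.
After those, each further block must be sphere, so 125 + 9 = 134 draws guarantee 9 sphere blocks.

134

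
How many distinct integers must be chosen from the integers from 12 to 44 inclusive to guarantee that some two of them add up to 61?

20

A set avoiding the sum 61 can contain at most one of each pair {x, 61−x}, plus the 5 elements whose complement lies outside the range.
The integers 12, …, 30 (19 of them) are such a set: any two sum to at least 12+13 = 25 and at most 29+30 = 59 < 61.
Pigeonhole: any 20th integer completes one of the 14 pairs, so 20 choices force a sum of 61.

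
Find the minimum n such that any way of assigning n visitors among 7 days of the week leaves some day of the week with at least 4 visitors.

22

With 21 visitors one could put exactly 3 in each of the 7 days of the week, and no day of the week would reach 4.
Pigeonhole: one more visitor must land in a day of the week that already has 3, giving it 4.
So 7 × 3 + 1 = 22 visitors are required.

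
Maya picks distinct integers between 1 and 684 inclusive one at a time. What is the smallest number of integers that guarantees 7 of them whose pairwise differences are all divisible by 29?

Integers whose pairwise differences are multiples of 29 are exactly those sharing a remainder mod 29. By pigeonhole, the 29 residue classes mod 29 are the pigeonholes.
With 174 integers one could put 6 in each residue class and have no class reach 7.
The 175th integer pushes some class to 7, so 29·6 + 1 = 175.

175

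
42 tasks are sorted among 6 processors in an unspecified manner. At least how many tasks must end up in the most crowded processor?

7

The 6 processors are the holes and the 42 tasks are the pigeons.
If every processor held at most 6 tasks, the total would be at most 6 × 6 = 36, which is less than 42.
So some processor holds at least ⌈42/6⌉ = 7 tasks.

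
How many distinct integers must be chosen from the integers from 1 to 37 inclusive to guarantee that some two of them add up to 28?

25

A set avoiding the sum 28 can contain at most one of each pair {x, 28−x}, plus the 11 elements whose complement lies outside the range or equal to its own complement.
The integers 14, …, 37 (24 of them) are such a set: any two sum to at least 14+15 = 29 > 28.
By the pigeonhole principle, any 25th integer completes one of the 13 pairs, so 25 choices force a sum of 28.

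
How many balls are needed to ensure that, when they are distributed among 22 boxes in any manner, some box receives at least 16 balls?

331

With 330 balls one could put exactly 15 in each of the 22 boxes, and no box would reach 16.
Pigeonhole: one more ball must land in a box that already has 15, giving it 16.
So 22 × 15 + 1 = 331 balls are required.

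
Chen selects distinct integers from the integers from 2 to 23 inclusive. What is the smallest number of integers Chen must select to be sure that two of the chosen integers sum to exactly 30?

Two chosen integers sum to 30 exactly when both halves of some pair {x, 30−x} with 7 ≤ x ≤ 30−x ≤ 23 are chosen — 8 such pairs.
The remaining 6 elements (those with no distinct partner in range) can never complete a 30-sum, so the worst case takes all of them and one from each pair: 6 + 8 = 14.
Pigeonhole: the 15th integer has to be the second member of some pair, so 14 + 1 = 15.

15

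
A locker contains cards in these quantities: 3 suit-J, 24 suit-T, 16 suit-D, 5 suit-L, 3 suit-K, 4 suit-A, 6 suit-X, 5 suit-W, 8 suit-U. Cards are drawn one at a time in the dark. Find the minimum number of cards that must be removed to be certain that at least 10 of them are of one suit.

An adversary could hand out at most 9 cards per suit (7 suits run out sooner): 3 + 9 + 9 + 5 + 3 + 4 + 6 + 5 + 8 = 52 cards and still no suit has 10.
One more card lands in a suit already at 9, so 53 draws are enough and 52 are not.

53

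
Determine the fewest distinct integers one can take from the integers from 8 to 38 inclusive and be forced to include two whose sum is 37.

Two chosen integers sum to 37 exactly when both halves of some pair {x, 37−x} with 8 ≤ x ≤ 37−x ≤ 29 are chosen — 11 such pairs.
The remaining 9 elements (those with no distinct partner in range) can never complete a 37-sum, so the worst case takes all of them and one from each pair: 9 + 11 = 20.
By pigeonhole, the 21st integer has to be the second member of some pair, so 20 + 1 = 21.

21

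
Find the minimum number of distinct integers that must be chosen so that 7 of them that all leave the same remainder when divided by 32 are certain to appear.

Pigeonhole: the 32 residue classes mod 32 are the pigeonholes.
With 192 integers one could put 6 in each residue class and have no class reach 7.
The 193rd integer pushes some class to 7, so 32·6 + 1 = 193.

193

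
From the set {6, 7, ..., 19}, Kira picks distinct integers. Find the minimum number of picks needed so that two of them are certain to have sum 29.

10

Group the elements by complementary pair {x, 29−x}: {10,19}, {11,18}, {12,17}, …, giving 5 two-element pairs and 4 integers whose partner 29−x falls outside [6,19].
Treating each of those 9 groups as a pigeonhole, one can pick one integer per group — 9 integers — with no two summing to 29.
The 10th integer lands in an occupied pair, forcing a sum of 29.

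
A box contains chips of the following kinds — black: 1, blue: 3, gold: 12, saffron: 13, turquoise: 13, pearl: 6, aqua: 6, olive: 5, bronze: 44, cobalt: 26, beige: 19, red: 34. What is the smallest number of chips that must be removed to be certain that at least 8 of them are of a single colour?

By pigeonhole, the 12 colours are the holes; the chips drawn are the pigeons.
To avoid 8 of any one colour, the worst case takes at most 7 of each colour, or every chip of a colour that has fewer than 7.
That gives 1 + 3 + 7 + 7 + 7 + 6 + 6 + 5 + 7 + 7 + 7 + 7 = 70 chips with no colour reaching 8.
The next chip forces some colour to 8, so 70 + 1 = 71.

71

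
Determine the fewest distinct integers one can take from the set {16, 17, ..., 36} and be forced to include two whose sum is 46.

Group the elements by complementary pair {x, 46−x}: {16,30}, {17,29}, {18,28}, …, giving 7 two-element pairs, the single value 23 (it cannot pair with itself since the integers are distinct), and 6 integers whose partner 46−x falls outside [16,36].
By the pigeonhole principle, treating each of those 14 groups as a pigeonhole, one can pick one integer per group — 14 integers — with no two summing to 46.
The 15th integer lands in an occupied pair, forcing a sum of 46.

15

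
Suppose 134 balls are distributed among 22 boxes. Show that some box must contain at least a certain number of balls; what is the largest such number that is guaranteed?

By pigeonhole, the 22 boxes are the holes and the 134 balls are the pigeons.
If every box held at most 6 balls, the total would be at most 22 × 6 = 132, which is less than 134.
So some box holds at least ⌈134/22⌉ = 7 balls.

7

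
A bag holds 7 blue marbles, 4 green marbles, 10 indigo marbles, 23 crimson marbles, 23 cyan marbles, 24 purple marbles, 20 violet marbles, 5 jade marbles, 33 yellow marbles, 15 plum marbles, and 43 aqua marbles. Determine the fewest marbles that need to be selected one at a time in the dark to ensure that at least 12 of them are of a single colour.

104

Put each drawn marble into a box by colour. The largest draw with every box below 12 takes min(count, 11) from each colour; colours with fewer than 11 contribute all they have.
Σ min(cᵢ, 11) = 7 + 4 + 10 + 11 + 11 + 11 + 11 + 5 + 11 + 11 + 11 = 103.
Draw number 103 + 1 = 104 must push one box to 12.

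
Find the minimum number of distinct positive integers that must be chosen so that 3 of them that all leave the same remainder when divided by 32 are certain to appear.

65

The 32 residue classes mod 32 are the pigeonholes.
With 64 integers one could put 2 in each residue class and have no class reach 3.
The 65th integer pushes some class to 3, so 32·2 + 1 = 65.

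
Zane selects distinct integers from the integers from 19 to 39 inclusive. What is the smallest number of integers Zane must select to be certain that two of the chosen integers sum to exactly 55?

13

Group the elements by complementary pair {x, 55−x}: {19,36}, {20,35}, {21,34}, …, giving 9 two-element pairs and 3 integers whose partner 55−x falls outside [19,39].
Treating each of those 12 groups as a pigeonhole, one can pick one integer per group — 12 integers — with no two summing to 55.
The 13th integer lands in an occupied pair, forcing a sum of 55.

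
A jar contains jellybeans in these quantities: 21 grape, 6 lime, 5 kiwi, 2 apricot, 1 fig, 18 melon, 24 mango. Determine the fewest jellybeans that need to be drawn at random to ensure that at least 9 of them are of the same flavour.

39

An adversary could hand out at most 8 jellybeans per flavour (4 flavours run out sooner): 8 + 6 + 5 + 2 + 1 + 8 + 8 = 38 jellybeans and still no flavour has 9.
By pigeonhole, one more jellybean lands in a flavour already at 8, so 39 draws are enough and 38 are not.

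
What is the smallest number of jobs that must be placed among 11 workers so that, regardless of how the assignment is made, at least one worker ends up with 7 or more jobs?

67

With 66 jobs one could put exactly 6 in each of the 11 workers, and no worker would reach 7.
One more job must land in a worker that already has 6, giving it 7.
So 11 × 6 + 1 = 67 jobs are required.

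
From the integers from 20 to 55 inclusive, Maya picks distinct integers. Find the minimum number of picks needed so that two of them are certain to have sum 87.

Group the elements by complementary pair {x, 87−x}: {32,55}, {33,54}, {34,53}, …, giving 12 two-element pairs and 12 integers whose partner 87−x falls outside [20,55].
By pigeonhole, treating each of those 24 groups as a pigeonhole, one can pick one integer per group — 24 integers — with no two summing to 87.
The 25th integer lands in an occupied pair, forcing a sum of 87.

25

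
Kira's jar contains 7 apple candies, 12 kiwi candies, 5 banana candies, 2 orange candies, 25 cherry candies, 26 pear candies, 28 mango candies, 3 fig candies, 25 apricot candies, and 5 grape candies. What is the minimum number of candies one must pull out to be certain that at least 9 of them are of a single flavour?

63

By pigeonhole, the 10 flavours are the holes; the candies drawn are the pigeons.
To avoid 9 of any one flavour, the worst case takes at most 8 of each flavour, or every candy of a flavour that has fewer than 8.
That gives 7 + 8 + 5 + 2 + 8 + 8 + 8 + 3 + 8 + 5 = 62 candies with no flavour reaching 9.
The next candy forces some flavour to 9, so 62 + 1 = 63.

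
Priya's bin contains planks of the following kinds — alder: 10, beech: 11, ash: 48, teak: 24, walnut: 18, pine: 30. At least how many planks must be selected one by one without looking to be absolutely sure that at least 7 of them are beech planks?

137

In the worst case for collecting beech planks, every non-beech plank comes out first.
There are 10 + 48 + 24 + 18 + 30 = 130 non-beech planks altogether.
After those, each further plank must be beech, so 130 + 7 = 137 draws guarantee 7 beech planks.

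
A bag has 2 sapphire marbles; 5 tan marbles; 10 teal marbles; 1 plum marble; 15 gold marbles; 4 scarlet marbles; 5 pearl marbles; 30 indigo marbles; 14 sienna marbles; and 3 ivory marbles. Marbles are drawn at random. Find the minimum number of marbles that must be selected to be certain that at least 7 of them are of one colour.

45

By pigeonhole, put each drawn marble into a box by colour. The largest draw with every box below 7 takes min(count, 6) from each colour; colours with fewer than 6 contribute all they have.
Σ min(cᵢ, 6) = 2 + 5 + 6 + 1 + 6 + 4 + 5 + 6 + 6 + 3 = 44.
Draw number 44 + 1 = 45 must push one box to 7.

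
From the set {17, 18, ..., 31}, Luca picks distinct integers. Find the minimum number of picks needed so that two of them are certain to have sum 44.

11

Two chosen integers sum to 44 exactly when both halves of some pair {x, 44−x} with 17 ≤ x ≤ 44−x ≤ 27 are chosen — 5 such pairs.
The remaining 5 elements (those with no distinct partner in range) can never complete a 44-sum, so the worst case takes all of them and one from each pair: 5 + 5 = 10.
By the pigeonhole principle, the 11th integer has to be the second member of some pair, so 10 + 1 = 11.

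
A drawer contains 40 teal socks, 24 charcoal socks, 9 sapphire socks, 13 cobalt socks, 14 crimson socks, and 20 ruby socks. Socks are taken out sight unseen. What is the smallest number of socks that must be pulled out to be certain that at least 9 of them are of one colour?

The 6 colours are the holes; the socks drawn are the pigeons.
To avoid 9 of any one colour, the worst case takes at most 8 of each colour.
That gives 8 + 8 + 8 + 8 + 8 + 8 = 48 socks with no colour reaching 9.
The next sock forces some colour to 9, so 48 + 1 = 49.

49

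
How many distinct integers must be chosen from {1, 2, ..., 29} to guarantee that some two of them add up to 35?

18

Group the elements by complementary pair {x, 35−x}: {6,29}, {7,28}, {8,27}, …, giving 12 two-element pairs and 5 integers whose partner 35−x falls outside [1,29].
By the pigeonhole principle, treating each of those 17 groups as a pigeonhole, one can pick one integer per group — 17 integers — with no two summing to 35.
The 18th integer lands in an occupied pair, forcing a sum of 35.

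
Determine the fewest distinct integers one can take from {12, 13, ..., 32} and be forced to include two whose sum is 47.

13

Two chosen integers sum to 47 exactly when both halves of some pair {x, 47−x} with 15 ≤ x ≤ 47−x ≤ 32 are chosen — 9 such pairs.
The remaining 3 elements (those with no distinct partner in range) can never complete a 47-sum, so the worst case takes all of them and one from each pair: 3 + 9 = 12.
Pigeonhole: the 13th integer has to be the second member of some pair, so 12 + 1 = 13.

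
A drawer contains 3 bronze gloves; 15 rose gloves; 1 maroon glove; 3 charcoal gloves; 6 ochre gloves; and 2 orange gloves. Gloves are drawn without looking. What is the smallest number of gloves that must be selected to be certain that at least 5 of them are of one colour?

An adversary could hand out at most 4 gloves per colour (4 colours run out sooner): 3 + 4 + 1 + 3 + 4 + 2 = 17 gloves and still no colour has 5.
By pigeonhole, one more glove lands in a colour already at 4, so 18 draws are enough and 17 are not.

18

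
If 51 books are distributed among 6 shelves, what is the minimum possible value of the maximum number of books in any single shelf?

9

The 6 shelves are the holes and the 51 books are the pigeons.
If every shelf held at most 8 books, the total would be at most 6 × 8 = 48, which is less than 51.
So some shelf holds at least ⌈51/6⌉ = 9 books.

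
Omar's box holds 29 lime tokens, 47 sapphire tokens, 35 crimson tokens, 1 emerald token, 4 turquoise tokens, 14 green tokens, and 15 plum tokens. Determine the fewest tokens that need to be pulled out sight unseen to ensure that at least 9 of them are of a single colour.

46

By pigeonhole, put each drawn token into a box by colour. The largest draw with every box below 9 takes min(count, 8) from each colour; colours with fewer than 8 contribute all they have.
Σ min(cᵢ, 8) = 8 + 8 + 8 + 1 + 4 + 8 + 8 = 45.
Draw number 45 + 1 = 46 must push one box to 9.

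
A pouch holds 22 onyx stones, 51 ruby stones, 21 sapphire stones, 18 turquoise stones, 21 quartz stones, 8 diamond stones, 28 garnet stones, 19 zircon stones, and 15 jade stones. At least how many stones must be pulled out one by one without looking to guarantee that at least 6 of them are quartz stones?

188

In the worst case for collecting quartz stones, every non-quartz stone comes out first.
There are 22 + 51 + 21 + 18 + 8 + 28 + 19 + 15 = 182 non-quartz stones altogether.
After those, each further stone must be quartz, so 182 + 6 = 188 draws guarantee 6 quartz stones.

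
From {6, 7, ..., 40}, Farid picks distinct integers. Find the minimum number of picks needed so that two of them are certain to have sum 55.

23

Two chosen integers sum to 55 exactly when both halves of some pair {x, 55−x} with 15 ≤ x ≤ 55−x ≤ 40 are chosen — 13 such pairs.
The remaining 9 elements (those with no distinct partner in range) can never complete a 55-sum, so the worst case takes all of them and one from each pair: 9 + 13 = 22.
By pigeonhole, the 23rd integer has to be the second member of some pair, so 22 + 1 = 23.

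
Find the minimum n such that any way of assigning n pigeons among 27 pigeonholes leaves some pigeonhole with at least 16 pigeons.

406

With 405 pigeons one could put exactly 15 in each of the 27 pigeonholes, and no pigeonhole would reach 16.
One more pigeon must land in a pigeonhole that already has 15, giving it 16.
So 27 × 15 + 1 = 406 pigeons are required.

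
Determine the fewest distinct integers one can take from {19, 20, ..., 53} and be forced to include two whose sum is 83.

Two chosen integers sum to 83 exactly when both halves of some pair {x, 83−x} with 30 ≤ x ≤ 83−x ≤ 53 are chosen — 12 such pairs.
The remaining 11 elements (those with no distinct partner in range) can never complete a 83-sum, so the worst case takes all of them and one from each pair: 11 + 12 = 23.
By the pigeonhole principle, the 24th integer has to be the second member of some pair, so 23 + 1 = 24.

24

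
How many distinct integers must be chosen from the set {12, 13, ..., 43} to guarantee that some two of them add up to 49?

20

Group the elements by complementary pair {x, 49−x}: {12,37}, {13,36}, {14,35}, …, giving 13 two-element pairs and 6 integers whose partner 49−x falls outside [12,43].
By the pigeonhole principle, treating each of those 19 groups as a pigeonhole, one can pick one integer per group — 19 integers — with no two summing to 49.
The 20th integer lands in an occupied pair, forcing a sum of 49.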